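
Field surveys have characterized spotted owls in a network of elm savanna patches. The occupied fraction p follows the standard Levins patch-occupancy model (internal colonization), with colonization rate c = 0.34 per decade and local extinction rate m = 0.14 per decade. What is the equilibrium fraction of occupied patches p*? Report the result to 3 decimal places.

At equilibrium, colonization balances extinction: c·p*·(1−p*) = m·p*.
So p* = 1 − m/c = 1 − 0.14/0.34 = 1 − 0.4118 = 0.5882.

0.588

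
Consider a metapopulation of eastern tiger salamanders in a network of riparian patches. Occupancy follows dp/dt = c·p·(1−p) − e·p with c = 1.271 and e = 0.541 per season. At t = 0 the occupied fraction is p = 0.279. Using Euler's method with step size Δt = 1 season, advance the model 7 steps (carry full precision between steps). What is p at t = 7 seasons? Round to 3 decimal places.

0.574

Update rule: p ← p + [c·p·(1−p) − e·p]·Δt with Δt = 1.
step 1: Δp = +0.10473, p = 0.38373
step 2: Δp = +0.09297, p = 0.47670
step 3: Δp = +0.05916, p = 0.53587
step 4: Δp = +0.02621, p = 0.56208
step 5: Δp = +0.00877, p = 0.57085
step 6: Δp = +0.00254, p = 0.57339
step 7: Δp = +0.00070, p = 0.57409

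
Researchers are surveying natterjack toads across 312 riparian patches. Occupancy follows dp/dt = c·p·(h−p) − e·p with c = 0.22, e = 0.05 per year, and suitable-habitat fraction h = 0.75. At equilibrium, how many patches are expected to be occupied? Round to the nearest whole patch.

163

p* = h − e/c = 0.75 − 0.2273 = 0.5227.
Expected occupied patches = N × p* = 312 × 0.5227 = 163.09 ≈ 163.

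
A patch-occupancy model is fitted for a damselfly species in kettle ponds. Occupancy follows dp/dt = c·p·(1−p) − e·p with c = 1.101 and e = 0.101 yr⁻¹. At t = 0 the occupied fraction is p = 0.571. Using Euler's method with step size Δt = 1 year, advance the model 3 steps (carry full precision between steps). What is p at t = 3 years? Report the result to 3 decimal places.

0.908

Update rule: p ← p + [c·p·(1−p) − e·p]·Δt with Δt = 1.
step 1: Δp = +0.21203, p = 0.78303
step 2: Δp = +0.10797, p = 0.89100
step 3: Δp = +0.01694, p = 0.90794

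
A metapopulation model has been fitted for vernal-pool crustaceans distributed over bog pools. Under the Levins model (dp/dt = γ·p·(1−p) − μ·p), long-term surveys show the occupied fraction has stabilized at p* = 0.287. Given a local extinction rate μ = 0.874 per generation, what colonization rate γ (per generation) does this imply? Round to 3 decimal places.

1.226

At equilibrium γ(1−p*) = μ, so γ = μ/(1−p*).
γ = 0.874/(1 − 0.287) = 0.874/0.7130 = 1.2258.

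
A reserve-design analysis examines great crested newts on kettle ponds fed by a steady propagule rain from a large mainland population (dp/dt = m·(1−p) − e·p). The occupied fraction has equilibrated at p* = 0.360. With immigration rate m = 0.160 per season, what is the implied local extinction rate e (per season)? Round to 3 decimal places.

0.284

At equilibrium m(1−p*) = e·p*, so e = m(1−p*)/p*.
e = 0.160 × 0.6400 / 0.360 = 0.2844.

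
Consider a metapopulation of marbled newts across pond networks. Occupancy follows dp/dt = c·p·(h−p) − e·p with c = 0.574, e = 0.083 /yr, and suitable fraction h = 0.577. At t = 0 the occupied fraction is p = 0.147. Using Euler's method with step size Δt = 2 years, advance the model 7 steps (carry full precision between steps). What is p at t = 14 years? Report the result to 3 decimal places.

Update rule: p ← p + [c·p·(h−p) − e·p]·Δt with Δt = 2.
  1  |  dp/dt·Δt = +0.048163  |  p_1 = 0.195163
  2  |  dp/dt·Δt = +0.053152  |  p_2 = 0.248316
  3  |  dp/dt·Δt = +0.052476  |  p_3 = 0.300792
  4  |  dp/dt·Δt = +0.045446  |  p_4 = 0.346238
  5  |  dp/dt·Δt = +0.034248  |  p_5 = 0.380486
  6  |  dp/dt·Δt = +0.022676  |  p_6 = 0.403162
  7  |  dp/dt·Δt = +0.013532  |  p_7 = 0.416695

0.417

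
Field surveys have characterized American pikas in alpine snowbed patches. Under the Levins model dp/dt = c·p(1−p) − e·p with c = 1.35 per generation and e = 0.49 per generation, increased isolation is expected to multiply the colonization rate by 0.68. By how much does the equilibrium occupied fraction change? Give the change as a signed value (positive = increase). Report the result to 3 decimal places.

-0.171

Before: p* = 1 − 0.49/1.35 = 0.6370.
After the change, c = 0.918, e = 0.49, so p* = 1 − 0.49/0.918 = 0.4662.
Δp* = 0.4662 − 0.6370 = -0.1708.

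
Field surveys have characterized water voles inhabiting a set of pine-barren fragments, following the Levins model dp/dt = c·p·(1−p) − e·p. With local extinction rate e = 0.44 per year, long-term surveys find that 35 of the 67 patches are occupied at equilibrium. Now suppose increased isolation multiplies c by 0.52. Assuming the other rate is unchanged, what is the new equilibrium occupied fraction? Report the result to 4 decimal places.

Observed p* = 35/67 = 0.52239.
Balance c(1−p*) = e gives c = e/(1 − 0.52239) = 0.44/0.47761 = 0.92125.
New p* = 1 − e/c = 1 − 0.44000/0.47905 = 0.08152.

0.0815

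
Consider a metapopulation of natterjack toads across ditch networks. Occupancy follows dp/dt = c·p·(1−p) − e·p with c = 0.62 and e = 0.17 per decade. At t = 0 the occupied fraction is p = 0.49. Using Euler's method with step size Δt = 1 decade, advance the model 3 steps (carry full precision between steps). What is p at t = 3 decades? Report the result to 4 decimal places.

Update rule: p ← p + [c·p·(1−p) − e·p]·Δt with Δt = 1.
step 1: Δp = +0.07164, p = 0.56164
step 2: Δp = +0.05717, p = 0.61880
step 3: Δp = +0.04105, p = 0.65986

0.6599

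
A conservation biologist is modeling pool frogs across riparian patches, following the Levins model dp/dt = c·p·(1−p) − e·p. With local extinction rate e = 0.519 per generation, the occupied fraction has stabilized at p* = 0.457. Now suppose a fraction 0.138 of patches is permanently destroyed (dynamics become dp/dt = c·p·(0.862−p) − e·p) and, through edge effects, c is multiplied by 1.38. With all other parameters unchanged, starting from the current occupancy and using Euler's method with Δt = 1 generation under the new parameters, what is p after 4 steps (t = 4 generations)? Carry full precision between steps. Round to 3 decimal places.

0.468

Balance c(1−p*) = e gives c = e/(1 − 0.45700) = 0.519/0.54300 = 0.95580.
Starting from p₀ = 0.45700; update p ← p + (dp/dt)·Δt with the new parameters.
p: 0.45700 → 0.46395  (Δp = +0.00695)
p: 0.46395 → 0.46675  (Δp = +0.00280)
p: 0.46675 → 0.46784  (Δp = +0.00109)
p: 0.46784 → 0.46826  (Δp = +0.00042)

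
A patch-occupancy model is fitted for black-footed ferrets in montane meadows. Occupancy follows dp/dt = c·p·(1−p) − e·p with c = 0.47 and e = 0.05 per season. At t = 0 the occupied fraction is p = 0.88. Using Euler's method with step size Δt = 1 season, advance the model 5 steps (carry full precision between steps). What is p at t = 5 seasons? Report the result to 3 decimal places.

Update rule: p ← p + [c·p·(1−p) − e·p]·Δt with Δt = 1.
step 1: Δp = +0.00563, p = 0.88563
step 2: Δp = +0.00332, p = 0.88896
step 3: Δp = +0.00195, p = 0.89090
step 4: Δp = +0.00114, p = 0.89204
step 5: Δp = +0.00066, p = 0.89270

0.893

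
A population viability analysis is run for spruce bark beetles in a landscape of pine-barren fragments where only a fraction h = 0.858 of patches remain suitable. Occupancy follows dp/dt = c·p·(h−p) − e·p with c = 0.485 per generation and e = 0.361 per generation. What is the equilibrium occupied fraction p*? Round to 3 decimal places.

0.114

Setting dp/dt = 0 and dividing by p* gives c·(h−p*) = e.
So p* = h − e/c = 0.858 − 0.361/0.485 = 0.858 − 0.7443 = 0.1137.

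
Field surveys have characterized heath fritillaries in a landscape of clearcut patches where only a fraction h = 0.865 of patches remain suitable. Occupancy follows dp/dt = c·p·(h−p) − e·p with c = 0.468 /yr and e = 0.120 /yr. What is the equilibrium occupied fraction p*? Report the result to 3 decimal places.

Setting dp/dt = 0 and dividing by p* gives c·(h−p*) = e.
So p* = h − e/c = 0.865 − 0.120/0.468 = 0.865 − 0.2564 = 0.6086.

0.609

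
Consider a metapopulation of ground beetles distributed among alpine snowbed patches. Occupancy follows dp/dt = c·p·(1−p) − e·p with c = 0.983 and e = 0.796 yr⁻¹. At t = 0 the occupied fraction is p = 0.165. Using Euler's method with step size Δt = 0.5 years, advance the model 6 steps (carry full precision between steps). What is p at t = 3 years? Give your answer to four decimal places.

0.1753

Update rule: p ← p + [c·p·(1−p) − e·p]·Δt with Δt = 0.5.
p: 0.16500 → 0.16705  (Δp = +0.00205)
p: 0.16705 → 0.16895  (Δp = +0.00190)
p: 0.16895 → 0.17072  (Δp = +0.00177)
p: 0.17072 → 0.17236  (Δp = +0.00164)
p: 0.17236 → 0.17387  (Δp = +0.00151)
p: 0.17387 → 0.17527  (Δp = +0.00140)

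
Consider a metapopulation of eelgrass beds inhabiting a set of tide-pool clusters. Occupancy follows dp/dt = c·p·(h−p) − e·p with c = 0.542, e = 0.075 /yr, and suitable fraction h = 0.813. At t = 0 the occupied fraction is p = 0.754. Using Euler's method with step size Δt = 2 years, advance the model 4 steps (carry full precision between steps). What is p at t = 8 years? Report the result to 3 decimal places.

0.675

Update rule: p ← p + [c·p·(h−p) − e·p]·Δt with Δt = 2.
p: 0.75400 → 0.68912  (Δp = -0.06488)
p: 0.68912 → 0.67829  (Δp = -0.01083)
p: 0.67829 → 0.67559  (Δp = -0.00270)
p: 0.67559 → 0.67488  (Δp = -0.00071)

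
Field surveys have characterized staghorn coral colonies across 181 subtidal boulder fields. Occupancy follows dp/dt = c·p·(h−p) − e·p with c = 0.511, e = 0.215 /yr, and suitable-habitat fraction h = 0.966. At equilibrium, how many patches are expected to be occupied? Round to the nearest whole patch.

p* = h − e/c = 0.966 − 0.4207 = 0.5453.
Expected occupied patches = N × p* = 181 × 0.5453 = 98.69 ≈ 99.

99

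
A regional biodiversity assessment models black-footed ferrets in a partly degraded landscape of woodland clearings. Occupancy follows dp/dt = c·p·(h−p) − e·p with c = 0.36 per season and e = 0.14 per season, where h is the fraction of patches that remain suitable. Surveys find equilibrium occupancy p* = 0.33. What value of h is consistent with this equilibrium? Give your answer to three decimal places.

0.719

At equilibrium c(h−p*) = e, so h = p* + e/c.
h = 0.33 + 0.14/0.36 = 0.33 + 0.3889 = 0.7189.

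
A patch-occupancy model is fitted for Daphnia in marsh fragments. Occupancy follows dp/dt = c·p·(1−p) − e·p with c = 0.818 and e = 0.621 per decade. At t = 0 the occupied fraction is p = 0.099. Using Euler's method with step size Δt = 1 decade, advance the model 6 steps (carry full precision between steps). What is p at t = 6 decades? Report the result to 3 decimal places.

Update rule: p ← p + [c·p·(1−p) − e·p]·Δt with Δt = 1.
  1  |  dp/dt·Δt = +0.011486  |  p_1 = 0.110486
  2  |  dp/dt·Δt = +0.011780  |  p_2 = 0.122266
  3  |  dp/dt·Δt = +0.011858  |  p_3 = 0.134124
  4  |  dp/dt·Δt = +0.011707  |  p_4 = 0.145831
  5  |  dp/dt·Δt = +0.011333  |  p_5 = 0.157164
  6  |  dp/dt·Δt = +0.010756  |  p_6 = 0.167920

0.168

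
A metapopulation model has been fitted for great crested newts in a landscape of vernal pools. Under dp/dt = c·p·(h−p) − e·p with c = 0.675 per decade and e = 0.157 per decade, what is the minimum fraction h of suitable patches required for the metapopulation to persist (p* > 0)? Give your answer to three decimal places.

0.233

p* = h − e/c is positive only when h > e/c.
h_min = e/c = 0.157/0.675 = 0.2326.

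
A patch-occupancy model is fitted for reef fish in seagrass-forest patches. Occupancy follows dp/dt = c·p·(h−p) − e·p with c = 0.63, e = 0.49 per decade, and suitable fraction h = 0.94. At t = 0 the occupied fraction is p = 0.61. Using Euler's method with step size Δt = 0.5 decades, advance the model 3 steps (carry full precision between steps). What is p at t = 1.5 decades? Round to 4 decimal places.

Update rule: p ← p + [c·p·(h−p) − e·p]·Δt with Δt = 0.5.
p: 0.61000 → 0.52396  (Δp = -0.08604)
p: 0.52396 → 0.46426  (Δp = -0.05970)
p: 0.46426 → 0.42009  (Δp = -0.04417)

0.4201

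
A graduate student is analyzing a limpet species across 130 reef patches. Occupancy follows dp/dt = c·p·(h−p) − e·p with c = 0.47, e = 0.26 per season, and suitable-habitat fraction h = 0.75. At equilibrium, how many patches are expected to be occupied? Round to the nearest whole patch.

26

p* = h − e/c = 0.75 − 0.5532 = 0.1968.
Expected occupied patches = N × p* = 130 × 0.1968 = 25.59 ≈ 26.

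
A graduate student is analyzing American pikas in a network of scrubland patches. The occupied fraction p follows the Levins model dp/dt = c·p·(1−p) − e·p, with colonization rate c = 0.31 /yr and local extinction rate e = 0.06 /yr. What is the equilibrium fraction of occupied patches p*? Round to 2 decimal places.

Setting dp/dt = 0 and dividing through by p* gives c·(1−p*) = e.
So p* = 1 − e/c = 1 − 0.06/0.31 = 1 − 0.1935 = 0.8065.

0.81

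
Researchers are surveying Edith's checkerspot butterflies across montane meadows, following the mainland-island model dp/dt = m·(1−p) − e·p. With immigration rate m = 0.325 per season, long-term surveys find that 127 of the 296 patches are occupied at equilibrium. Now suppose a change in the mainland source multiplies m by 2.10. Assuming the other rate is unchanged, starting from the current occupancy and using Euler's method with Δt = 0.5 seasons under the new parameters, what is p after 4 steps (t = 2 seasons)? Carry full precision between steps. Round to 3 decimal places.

Observed p* = 127/296 = 0.42905.
Balance m(1−p*) = e·p* gives e = m(1−p*)/p* = 0.325×0.57095/0.42905 = 0.43248.
Starting from p₀ = 0.42905; update p ← p + (dp/dt)·Δt with the new parameters.
  1  |  dp/dt·Δt = +0.102057  |  p_1 = 0.531111
  2  |  dp/dt·Δt = +0.045161  |  p_2 = 0.576272
  3  |  dp/dt·Δt = +0.019984  |  p_3 = 0.596256
  4  |  dp/dt·Δt = +0.008843  |  p_4 = 0.605099

0.605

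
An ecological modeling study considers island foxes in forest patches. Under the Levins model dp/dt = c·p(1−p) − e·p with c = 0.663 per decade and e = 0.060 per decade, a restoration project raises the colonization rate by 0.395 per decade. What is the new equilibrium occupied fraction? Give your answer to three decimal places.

Before: p* = 1 − 0.060/0.663 = 0.9095.
After the change, c = 1.058, e = 0.06, so p* = 1 − 0.06/1.058 = 0.9433.

0.943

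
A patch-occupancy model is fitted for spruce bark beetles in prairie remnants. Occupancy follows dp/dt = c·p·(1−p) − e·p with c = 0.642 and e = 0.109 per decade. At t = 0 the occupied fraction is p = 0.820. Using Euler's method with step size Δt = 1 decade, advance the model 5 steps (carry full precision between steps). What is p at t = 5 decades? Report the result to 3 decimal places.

0.830

Update rule: p ← p + [c·p·(1−p) − e·p]·Δt with Δt = 1.
step 1: Δp = +0.00538, p = 0.82538
step 2: Δp = +0.00256, p = 0.82794
step 3: Δp = +0.00121, p = 0.82915
step 4: Δp = +0.00057, p = 0.82972
step 5: Δp = +0.00027, p = 0.82999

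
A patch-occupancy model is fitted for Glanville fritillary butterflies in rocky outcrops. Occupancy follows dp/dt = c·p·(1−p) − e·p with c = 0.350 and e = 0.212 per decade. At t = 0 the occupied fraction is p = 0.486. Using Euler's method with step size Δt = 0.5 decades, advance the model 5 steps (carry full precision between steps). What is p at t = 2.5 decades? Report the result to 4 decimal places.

Update rule: p ← p + [c·p·(1−p) − e·p]·Δt with Δt = 0.5.
t = 0.5: p = 0.48600 + (-0.00780) = 0.47820
t = 1: p = 0.47820 + (-0.00702) = 0.47118
t = 1.5: p = 0.47118 + (-0.00634) = 0.46484
t = 2: p = 0.46484 + (-0.00574) = 0.45910
t = 2.5: p = 0.45910 + (-0.00521) = 0.45389

0.4539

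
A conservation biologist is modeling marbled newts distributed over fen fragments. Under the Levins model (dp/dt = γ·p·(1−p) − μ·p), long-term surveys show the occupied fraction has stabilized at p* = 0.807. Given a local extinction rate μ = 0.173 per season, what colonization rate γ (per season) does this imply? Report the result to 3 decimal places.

At equilibrium γ(1−p*) = μ, so γ = μ/(1−p*).
γ = 0.173/(1 − 0.807) = 0.173/0.1930 = 0.8964.

0.896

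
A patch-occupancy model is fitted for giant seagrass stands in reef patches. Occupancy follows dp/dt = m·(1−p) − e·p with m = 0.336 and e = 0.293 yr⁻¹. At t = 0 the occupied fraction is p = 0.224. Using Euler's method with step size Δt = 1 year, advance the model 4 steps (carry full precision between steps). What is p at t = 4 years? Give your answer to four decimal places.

0.5283

Update rule: p ← p + [m·(1−p) − e·p]·Δt with Δt = 1.
  1  |  dp/dt·Δt = +0.195104  |  p_1 = 0.419104
  2  |  dp/dt·Δt = +0.072384  |  p_2 = 0.491488
  3  |  dp/dt·Δt = +0.026854  |  p_3 = 0.518342
  4  |  dp/dt·Δt = +0.009963  |  p_4 = 0.528305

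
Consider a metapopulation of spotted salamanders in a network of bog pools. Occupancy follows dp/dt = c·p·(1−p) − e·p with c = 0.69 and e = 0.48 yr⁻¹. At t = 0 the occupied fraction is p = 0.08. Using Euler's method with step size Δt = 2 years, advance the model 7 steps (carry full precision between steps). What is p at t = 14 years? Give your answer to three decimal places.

0.269

Update rule: p ← p + [c·p·(1−p) − e·p]·Δt with Δt = 2.
t = 2: p = 0.08000 + (+0.02477) = 0.10477
t = 4: p = 0.10477 + (+0.02886) = 0.13362
t = 6: p = 0.13362 + (+0.03148) = 0.16510
t = 8: p = 0.16510 + (+0.03173) = 0.19683
t = 10: p = 0.19683 + (+0.02920) = 0.22604
t = 12: p = 0.22604 + (+0.02443) = 0.25046
t = 14: p = 0.25046 + (+0.01862) = 0.26909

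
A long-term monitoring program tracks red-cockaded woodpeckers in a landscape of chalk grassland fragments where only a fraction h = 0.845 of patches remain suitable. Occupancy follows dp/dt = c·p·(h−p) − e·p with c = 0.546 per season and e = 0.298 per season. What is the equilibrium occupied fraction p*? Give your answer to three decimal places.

0.299

Setting dp/dt = 0 and dividing by p* gives c·(h−p*) = e.
So p* = h − e/c = 0.845 − 0.298/0.546 = 0.845 − 0.5458 = 0.2992.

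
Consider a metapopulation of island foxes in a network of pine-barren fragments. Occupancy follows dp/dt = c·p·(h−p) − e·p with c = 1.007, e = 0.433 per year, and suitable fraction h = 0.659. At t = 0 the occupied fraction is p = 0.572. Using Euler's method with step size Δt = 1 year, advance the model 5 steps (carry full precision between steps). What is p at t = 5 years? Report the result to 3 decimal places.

Update rule: p ← p + [c·p·(h−p) − e·p]·Δt with Δt = 1.
p: 0.57200 → 0.37444  (Δp = -0.19756)
p: 0.37444 → 0.31960  (Δp = -0.05483)
p: 0.31960 → 0.29045  (Δp = -0.02916)
p: 0.29045 → 0.27248  (Δp = -0.01797)
p: 0.27248 → 0.26055  (Δp = -0.01193)

0.261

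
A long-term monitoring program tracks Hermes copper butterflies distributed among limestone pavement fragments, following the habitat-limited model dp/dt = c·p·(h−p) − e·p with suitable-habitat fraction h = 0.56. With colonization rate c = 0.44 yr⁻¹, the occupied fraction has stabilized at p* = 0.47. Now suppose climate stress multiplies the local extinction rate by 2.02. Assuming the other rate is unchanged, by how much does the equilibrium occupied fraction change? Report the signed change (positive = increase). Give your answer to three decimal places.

Balance c(h−p*) = e gives e = 0.44×(0.56 − 0.47000) = 0.03960.
New p* = 0.56 − e/c = 0.56 − 0.07999/0.44000 = 0.37820.
Δp* = 0.37820 − 0.47000 = -0.09180.

-0.092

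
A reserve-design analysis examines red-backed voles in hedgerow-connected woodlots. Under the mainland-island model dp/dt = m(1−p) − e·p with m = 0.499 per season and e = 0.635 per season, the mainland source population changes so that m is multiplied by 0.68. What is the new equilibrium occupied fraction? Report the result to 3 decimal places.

Before: p* = 0.499/(0.499+0.635) = 0.4400.
After: m = 0.33932, e = 0.635; p* = 0.33932/0.9743 = 0.3483.

0.348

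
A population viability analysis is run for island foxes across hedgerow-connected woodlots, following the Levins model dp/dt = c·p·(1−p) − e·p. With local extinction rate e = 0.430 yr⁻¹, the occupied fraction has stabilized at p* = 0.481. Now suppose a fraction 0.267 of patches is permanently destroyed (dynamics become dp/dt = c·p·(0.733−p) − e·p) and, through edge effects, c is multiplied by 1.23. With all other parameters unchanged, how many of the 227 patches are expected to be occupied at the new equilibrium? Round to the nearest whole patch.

71

Balance c(1−p*) = e gives c = e/(1 − 0.48100) = 0.430/0.51900 = 0.82852.
New p* = 0.733 − e/c = 0.733 − 0.43000/1.01908 = 0.31105.
Expected occupied = 227 × 0.31105 = 70.61 ≈ 71.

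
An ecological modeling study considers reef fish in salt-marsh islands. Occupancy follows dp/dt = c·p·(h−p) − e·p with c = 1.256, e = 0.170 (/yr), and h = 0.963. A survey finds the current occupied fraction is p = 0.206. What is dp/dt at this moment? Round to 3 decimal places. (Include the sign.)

Colonization term: c·p·(h−p) = 1.256×0.206×0.7570 = 0.19586.
Extinction term: e·p = 0.03502.
dp/dt = 0.19586 − 0.03502 = 0.16084.

0.161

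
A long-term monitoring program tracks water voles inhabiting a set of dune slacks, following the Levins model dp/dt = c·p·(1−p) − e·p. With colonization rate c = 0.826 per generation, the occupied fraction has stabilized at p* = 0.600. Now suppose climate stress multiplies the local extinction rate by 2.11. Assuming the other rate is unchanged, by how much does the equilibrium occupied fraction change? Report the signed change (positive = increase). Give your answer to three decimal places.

Balance c(1−p*) = e gives e = 0.826×(1 − 0.60000) = 0.33040.
New p* = 1 − e/c = 1 − 0.69714/0.82600 = 0.15600.
Δp* = 0.15600 − 0.60000 = -0.44400.

-0.444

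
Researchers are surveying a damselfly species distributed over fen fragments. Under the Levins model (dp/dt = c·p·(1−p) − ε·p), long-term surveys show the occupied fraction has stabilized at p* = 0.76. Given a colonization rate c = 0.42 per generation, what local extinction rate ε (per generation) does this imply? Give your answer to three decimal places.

At equilibrium c(1−p*) = ε.
ε = 0.42 × (1 − 0.76) = 0.42 × 0.2400 = 0.1008.

0.101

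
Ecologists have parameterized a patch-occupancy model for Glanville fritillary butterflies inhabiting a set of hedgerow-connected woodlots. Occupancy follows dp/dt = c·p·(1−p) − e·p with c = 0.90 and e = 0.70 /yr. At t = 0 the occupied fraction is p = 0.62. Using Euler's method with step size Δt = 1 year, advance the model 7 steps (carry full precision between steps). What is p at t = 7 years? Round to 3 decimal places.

Update rule: p ← p + [c·p·(1−p) − e·p]·Δt with Δt = 1.
p: 0.62000 → 0.39804  (Δp = -0.22196)
p: 0.39804 → 0.33506  (Δp = -0.06298)
p: 0.33506 → 0.30103  (Δp = -0.03402)
p: 0.30103 → 0.27968  (Δp = -0.02135)
p: 0.27968 → 0.26522  (Δp = -0.01446)
p: 0.26522 → 0.25495  (Δp = -0.01026)
p: 0.25495 → 0.24744  (Δp = -0.00751)

0.247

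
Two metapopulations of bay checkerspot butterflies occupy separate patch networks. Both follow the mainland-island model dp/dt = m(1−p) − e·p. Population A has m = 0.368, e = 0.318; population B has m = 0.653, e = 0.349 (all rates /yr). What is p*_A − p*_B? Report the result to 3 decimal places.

-0.115

A: p*_A = m/(m+e) = 0.368/0.6860 = 0.5364.
B: p*_B = 0.653/1.0020 = 0.6517.
p*_A − p*_B = 0.5364 − 0.6517 = -0.1153.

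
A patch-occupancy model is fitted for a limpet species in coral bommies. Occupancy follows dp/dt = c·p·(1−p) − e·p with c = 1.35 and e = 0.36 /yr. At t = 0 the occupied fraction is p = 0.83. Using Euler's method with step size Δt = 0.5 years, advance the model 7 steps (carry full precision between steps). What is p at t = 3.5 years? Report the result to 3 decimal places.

0.734

Update rule: p ← p + [c·p·(1−p) − e·p]·Δt with Δt = 0.5.
t = 0.5: p = 0.83000 + (-0.05416) = 0.77584
t = 1: p = 0.77584 + (-0.02226) = 0.75358
t = 1.5: p = 0.75358 + (-0.01030) = 0.74328
t = 2: p = 0.74328 + (-0.00499) = 0.73829
t = 2.5: p = 0.73829 + (-0.00247) = 0.73582
t = 3: p = 0.73582 + (-0.00124) = 0.73458
t = 3.5: p = 0.73458 + (-0.00062) = 0.73396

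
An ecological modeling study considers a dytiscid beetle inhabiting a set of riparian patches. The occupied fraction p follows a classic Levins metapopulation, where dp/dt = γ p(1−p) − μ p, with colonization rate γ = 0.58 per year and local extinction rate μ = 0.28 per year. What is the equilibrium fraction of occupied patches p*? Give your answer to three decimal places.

0.517

Setting dp/dt = 0 and dividing through by p* gives γ·(1−p*) = μ.
So p* = 1 − μ/γ = 1 − 0.28/0.58 = 1 − 0.4828 = 0.5172.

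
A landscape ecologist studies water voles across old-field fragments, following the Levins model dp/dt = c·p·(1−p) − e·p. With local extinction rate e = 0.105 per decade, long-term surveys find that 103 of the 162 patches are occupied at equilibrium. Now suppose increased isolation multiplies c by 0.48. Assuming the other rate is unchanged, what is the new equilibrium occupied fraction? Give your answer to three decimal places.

0.241

Observed p* = 103/162 = 0.63580.
Balance c(1−p*) = e gives c = e/(1 − 0.63580) = 0.105/0.36420 = 0.28830.
New p* = 1 − e/c = 1 − 0.10500/0.13838 = 0.24122.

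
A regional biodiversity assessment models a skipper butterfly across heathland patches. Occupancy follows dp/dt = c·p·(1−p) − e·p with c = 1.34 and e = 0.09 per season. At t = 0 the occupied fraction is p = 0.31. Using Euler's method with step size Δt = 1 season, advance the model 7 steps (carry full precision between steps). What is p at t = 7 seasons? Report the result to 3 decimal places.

Update rule: p ← p + [c·p·(1−p) − e·p]·Δt with Δt = 1.
step 1: Δp = +0.25873, p = 0.56873
step 2: Δp = +0.27749, p = 0.84621
step 3: Δp = +0.09823, p = 0.94444
step 4: Δp = -0.01468, p = 0.92976
step 5: Δp = +0.00384, p = 0.93359
step 6: Δp = -0.00095, p = 0.93265
step 7: Δp = +0.00024, p = 0.93288

0.933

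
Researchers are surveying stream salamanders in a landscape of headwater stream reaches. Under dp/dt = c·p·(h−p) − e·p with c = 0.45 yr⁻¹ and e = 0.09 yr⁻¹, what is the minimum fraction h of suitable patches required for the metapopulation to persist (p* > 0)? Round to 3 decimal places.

0.200

p* = h − e/c is positive only when h > e/c.
h_min = e/c = 0.09/0.45 = 0.2000.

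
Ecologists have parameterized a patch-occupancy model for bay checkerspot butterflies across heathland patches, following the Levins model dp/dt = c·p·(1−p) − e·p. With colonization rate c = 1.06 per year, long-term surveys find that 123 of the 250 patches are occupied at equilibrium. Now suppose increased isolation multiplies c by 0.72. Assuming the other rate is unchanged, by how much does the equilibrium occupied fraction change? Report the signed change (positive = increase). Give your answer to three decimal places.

-0.198

Observed p* = 123/250 = 0.49200.
Balance c(1−p*) = e gives e = 1.06×(1 − 0.49200) = 0.53848.
New p* = 1 − e/c = 1 − 0.53848/0.76320 = 0.29444.
Δp* = 0.29444 − 0.49200 = -0.19756.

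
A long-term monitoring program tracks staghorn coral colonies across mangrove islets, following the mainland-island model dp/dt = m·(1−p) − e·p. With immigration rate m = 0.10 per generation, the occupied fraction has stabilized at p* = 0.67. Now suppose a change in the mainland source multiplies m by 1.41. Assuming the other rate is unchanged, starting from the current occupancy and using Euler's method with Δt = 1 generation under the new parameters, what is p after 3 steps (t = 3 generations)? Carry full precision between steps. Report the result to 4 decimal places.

0.7034

Balance m(1−p*) = e·p* gives e = m(1−p*)/p* = 0.10×0.33000/0.67000 = 0.04925.
Starting from p₀ = 0.67000; update p ← p + (dp/dt)·Δt with the new parameters.
step 1: Δp = +0.01353, p = 0.68353
step 2: Δp = +0.01096, p = 0.69449
step 3: Δp = +0.00887, p = 0.70336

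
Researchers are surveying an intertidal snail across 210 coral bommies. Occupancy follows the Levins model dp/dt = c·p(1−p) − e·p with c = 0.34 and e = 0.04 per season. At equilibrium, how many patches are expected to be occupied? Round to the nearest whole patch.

p* = 1 − e/c = 1 − 0.04/0.34 = 0.8824.
Expected occupied patches = N × p* = 210 × 0.8824 = 185.29 ≈ 185.

185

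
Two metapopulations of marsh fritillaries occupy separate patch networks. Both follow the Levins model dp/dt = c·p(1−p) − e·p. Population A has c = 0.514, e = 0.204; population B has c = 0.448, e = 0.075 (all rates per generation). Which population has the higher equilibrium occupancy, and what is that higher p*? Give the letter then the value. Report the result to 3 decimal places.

B, 0.833

A: p*_A = 1 − 0.204/0.514 = 0.6031.
B: p*_B = 1 − 0.075/0.448 = 0.8326.
B is higher at 0.8326.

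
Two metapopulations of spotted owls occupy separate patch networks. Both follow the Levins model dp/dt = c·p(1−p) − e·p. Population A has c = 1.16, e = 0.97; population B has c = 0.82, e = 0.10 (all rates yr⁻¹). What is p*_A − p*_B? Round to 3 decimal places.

A: p*_A = 1 − 0.97/1.16 = 0.1638.
B: p*_B = 1 − 0.10/0.82 = 0.8780.
p*_A − p*_B = 0.1638 − 0.8780 = -0.7143.

-0.714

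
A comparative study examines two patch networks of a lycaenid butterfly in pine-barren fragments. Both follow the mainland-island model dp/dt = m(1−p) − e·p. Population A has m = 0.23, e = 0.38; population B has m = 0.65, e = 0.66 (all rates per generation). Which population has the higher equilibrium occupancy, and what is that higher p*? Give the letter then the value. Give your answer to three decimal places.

B, 0.496

A: p*_A = m/(m+e) = 0.23/0.6100 = 0.3770.
B: p*_B = 0.65/1.3100 = 0.4962.
B is higher at 0.4962.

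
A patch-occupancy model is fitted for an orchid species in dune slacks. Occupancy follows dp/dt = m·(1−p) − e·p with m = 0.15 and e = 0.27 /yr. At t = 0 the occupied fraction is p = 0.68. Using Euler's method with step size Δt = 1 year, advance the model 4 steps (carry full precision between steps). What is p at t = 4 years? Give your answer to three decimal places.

Update rule: p ← p + [m·(1−p) − e·p]·Δt with Δt = 1.
step 1: Δp = -0.13560, p = 0.54440
step 2: Δp = -0.07865, p = 0.46575
step 3: Δp = -0.04562, p = 0.42014
step 4: Δp = -0.02646, p = 0.39368

0.394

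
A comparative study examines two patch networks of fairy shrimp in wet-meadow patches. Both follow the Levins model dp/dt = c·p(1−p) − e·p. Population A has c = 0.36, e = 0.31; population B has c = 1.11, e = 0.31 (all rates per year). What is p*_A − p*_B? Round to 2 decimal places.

A: p*_A = 1 − 0.31/0.36 = 0.1389.
B: p*_B = 1 − 0.31/1.11 = 0.7207.
p*_A − p*_B = 0.1389 − 0.7207 = -0.5818.

-0.58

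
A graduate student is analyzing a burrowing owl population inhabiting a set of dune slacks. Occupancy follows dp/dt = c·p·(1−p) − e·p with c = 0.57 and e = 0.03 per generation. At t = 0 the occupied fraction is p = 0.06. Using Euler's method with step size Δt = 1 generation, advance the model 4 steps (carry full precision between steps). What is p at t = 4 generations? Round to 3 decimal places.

0.281

Update rule: p ← p + [c·p·(1−p) − e·p]·Δt with Δt = 1.
p: 0.06000 → 0.09035  (Δp = +0.03035)
p: 0.09035 → 0.13448  (Δp = +0.04414)
p: 0.13448 → 0.19680  (Δp = +0.06231)
p: 0.19680 → 0.28099  (Δp = +0.08419)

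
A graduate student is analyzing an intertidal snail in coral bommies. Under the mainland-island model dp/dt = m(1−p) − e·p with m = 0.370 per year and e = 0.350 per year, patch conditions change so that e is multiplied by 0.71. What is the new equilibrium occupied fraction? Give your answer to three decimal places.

Before: p* = 0.370/(0.370+0.350) = 0.5139.
After: m = 0.37, e = 0.2485; p* = 0.37/0.6185 = 0.5982.

0.598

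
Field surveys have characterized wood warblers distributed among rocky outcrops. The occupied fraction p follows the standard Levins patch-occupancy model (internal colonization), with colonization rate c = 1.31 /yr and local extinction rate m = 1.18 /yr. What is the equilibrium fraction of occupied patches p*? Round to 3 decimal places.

0.099

At equilibrium, colonization balances extinction: c·p*·(1−p*) = m·p*.
So p* = 1 − m/c = 1 − 1.18/1.31 = 1 − 0.9008 = 0.0992.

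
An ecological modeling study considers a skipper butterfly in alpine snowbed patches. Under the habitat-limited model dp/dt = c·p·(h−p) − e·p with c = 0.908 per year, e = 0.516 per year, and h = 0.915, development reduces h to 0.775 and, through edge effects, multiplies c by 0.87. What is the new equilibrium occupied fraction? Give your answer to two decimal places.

0.12

Before: p* = h − e/c = 0.915 − 0.516/0.908 = 0.915 − 0.5683 = 0.3467.
After: c = 0.78996, e = 0.516, h = 0.775; p* = 0.775 − 0.516/0.78996 = 0.1218.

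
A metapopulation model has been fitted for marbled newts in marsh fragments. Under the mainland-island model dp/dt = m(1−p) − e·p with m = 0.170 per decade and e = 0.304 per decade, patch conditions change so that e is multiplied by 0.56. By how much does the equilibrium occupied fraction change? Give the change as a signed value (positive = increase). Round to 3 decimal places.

0.141

Before: p* = 0.170/(0.170+0.304) = 0.3586.
After: m = 0.17, e = 0.17024; p* = 0.17/0.3402 = 0.4996.
Δp* = 0.4996 − 0.3586 = +0.1410.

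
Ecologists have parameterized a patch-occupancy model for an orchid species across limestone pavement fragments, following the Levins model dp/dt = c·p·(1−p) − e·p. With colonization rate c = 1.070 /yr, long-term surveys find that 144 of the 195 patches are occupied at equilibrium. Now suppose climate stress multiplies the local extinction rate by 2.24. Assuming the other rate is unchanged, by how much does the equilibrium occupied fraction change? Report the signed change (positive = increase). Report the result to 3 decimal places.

Observed p* = 144/195 = 0.73846.
Balance c(1−p*) = e gives e = 1.070×(1 − 0.73846) = 0.27985.
New p* = 1 − e/c = 1 − 0.62686/1.07000 = 0.41415.
Δp* = 0.41415 − 0.73846 = -0.32431.

-0.324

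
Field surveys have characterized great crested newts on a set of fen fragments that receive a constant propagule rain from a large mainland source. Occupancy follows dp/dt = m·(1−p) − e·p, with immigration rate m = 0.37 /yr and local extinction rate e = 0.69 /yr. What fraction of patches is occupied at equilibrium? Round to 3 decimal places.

Setting dp/dt = 0: m − m·p* = e·p*, so m = (m+e)·p*.
p* = m/(m+e) = 0.37/(0.37+0.69) = 0.37/1.0600 = 0.3491.

0.349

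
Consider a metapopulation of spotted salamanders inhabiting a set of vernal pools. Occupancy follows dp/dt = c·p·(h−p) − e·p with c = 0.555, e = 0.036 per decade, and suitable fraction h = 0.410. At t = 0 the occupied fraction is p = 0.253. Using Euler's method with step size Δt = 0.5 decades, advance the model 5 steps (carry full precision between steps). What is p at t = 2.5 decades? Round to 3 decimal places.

Update rule: p ← p + [c·p·(h−p) − e·p]·Δt with Δt = 0.5.
step 1: Δp = +0.00647, p = 0.25947
step 2: Δp = +0.00617, p = 0.26564
step 3: Δp = +0.00586, p = 0.27150
step 4: Δp = +0.00555, p = 0.27704
step 5: Δp = +0.00523, p = 0.28228

0.282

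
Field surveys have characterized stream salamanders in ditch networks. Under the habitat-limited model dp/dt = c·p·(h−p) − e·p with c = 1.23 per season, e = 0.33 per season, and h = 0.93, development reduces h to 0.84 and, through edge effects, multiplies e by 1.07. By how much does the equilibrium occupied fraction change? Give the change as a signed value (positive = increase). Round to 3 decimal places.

Before: p* = h − e/c = 0.93 − 0.33/1.23 = 0.93 − 0.2683 = 0.6617.
After: c = 1.23, e = 0.3531, h = 0.84; p* = 0.84 − 0.3531/1.23 = 0.5529.
Δp* = 0.5529 − 0.6617 = -0.1088.

-0.109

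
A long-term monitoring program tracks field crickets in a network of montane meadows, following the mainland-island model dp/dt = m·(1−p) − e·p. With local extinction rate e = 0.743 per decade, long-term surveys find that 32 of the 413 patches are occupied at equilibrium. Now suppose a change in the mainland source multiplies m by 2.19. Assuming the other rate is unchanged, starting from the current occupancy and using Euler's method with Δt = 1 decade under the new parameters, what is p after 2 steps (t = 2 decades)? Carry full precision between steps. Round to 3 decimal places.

Observed p* = 32/413 = 0.07748.
Balance m(1−p*) = e·p* gives m = e·p*/(1−p*) = 0.743×0.07748/0.92252 = 0.06240.
Starting from p₀ = 0.07748; update p ← p + (dp/dt)·Δt with the new parameters.
t = 1: p = 0.07748 + (+0.06851) = 0.14599
t = 2: p = 0.14599 + (+0.00824) = 0.15423

0.154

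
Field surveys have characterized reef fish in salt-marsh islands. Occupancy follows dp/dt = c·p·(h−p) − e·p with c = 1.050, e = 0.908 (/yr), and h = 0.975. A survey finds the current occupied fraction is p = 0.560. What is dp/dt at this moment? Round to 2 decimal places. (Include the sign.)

-0.26

Colonization term: c·p·(h−p) = 1.050×0.560×0.4150 = 0.24402.
Extinction term: e·p = 0.50848.
dp/dt = 0.24402 − 0.50848 = -0.26446.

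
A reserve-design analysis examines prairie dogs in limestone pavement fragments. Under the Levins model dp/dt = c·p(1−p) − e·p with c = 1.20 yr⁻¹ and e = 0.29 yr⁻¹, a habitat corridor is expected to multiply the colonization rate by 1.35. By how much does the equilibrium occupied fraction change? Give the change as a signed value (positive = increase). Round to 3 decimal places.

0.063

Before: p* = 1 − 0.29/1.20 = 0.7583.
After the change, c = 1.62, e = 0.29, so p* = 1 − 0.29/1.62 = 0.8210.
Δp* = 0.8210 − 0.7583 = +0.0627.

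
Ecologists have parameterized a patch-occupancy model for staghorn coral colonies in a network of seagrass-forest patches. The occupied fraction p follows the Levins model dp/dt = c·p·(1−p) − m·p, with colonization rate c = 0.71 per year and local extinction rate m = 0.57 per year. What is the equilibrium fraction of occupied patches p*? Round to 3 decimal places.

0.197

At equilibrium, colonization balances extinction: c·p*·(1−p*) = m·p*.
So p* = 1 − m/c = 1 − 0.57/0.71 = 1 − 0.8028 = 0.1972.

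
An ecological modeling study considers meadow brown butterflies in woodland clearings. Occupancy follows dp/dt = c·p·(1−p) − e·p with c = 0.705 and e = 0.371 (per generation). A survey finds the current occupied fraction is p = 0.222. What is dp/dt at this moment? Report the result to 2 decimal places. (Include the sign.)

Colonization term: c·p·(1−p) = 0.705×0.222×0.7780 = 0.12176.
Extinction term: e·p = 0.08236.
dp/dt = 0.12176 − 0.08236 = 0.03940.

0.04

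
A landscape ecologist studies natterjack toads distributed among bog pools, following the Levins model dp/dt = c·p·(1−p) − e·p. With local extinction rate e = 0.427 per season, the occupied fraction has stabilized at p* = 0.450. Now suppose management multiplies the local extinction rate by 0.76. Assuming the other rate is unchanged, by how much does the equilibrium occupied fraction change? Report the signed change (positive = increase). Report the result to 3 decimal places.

0.132

Balance c(1−p*) = e gives c = e/(1 − 0.45000) = 0.427/0.55000 = 0.77636.
New p* = 1 − e/c = 1 − 0.32452/0.77636 = 0.58200.
Δp* = 0.58200 − 0.45000 = +0.13200.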